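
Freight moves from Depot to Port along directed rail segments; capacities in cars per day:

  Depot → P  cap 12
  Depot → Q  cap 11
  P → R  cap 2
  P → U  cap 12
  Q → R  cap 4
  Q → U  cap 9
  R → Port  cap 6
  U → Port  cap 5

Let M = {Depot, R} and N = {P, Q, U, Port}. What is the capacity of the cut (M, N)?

Edges leaving {Depot, R}: Depot→P (12), Depot→Q (11), R→Port (6).
Cut capacity = 12 + 11 + 6 = 29.

29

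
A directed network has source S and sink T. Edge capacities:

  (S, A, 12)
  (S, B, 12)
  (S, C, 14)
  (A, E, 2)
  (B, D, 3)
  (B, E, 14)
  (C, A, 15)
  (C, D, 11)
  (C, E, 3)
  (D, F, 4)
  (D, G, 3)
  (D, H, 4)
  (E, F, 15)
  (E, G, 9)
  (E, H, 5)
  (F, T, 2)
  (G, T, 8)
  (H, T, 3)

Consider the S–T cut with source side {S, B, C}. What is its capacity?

Edges leaving {S, B, C}: S→A (12), B→D (3), B→E (14), C→A (15), C→D (11), C→E (3).
Cut capacity = 12 + 3 + 14 + 15 + 11 + 3 = 58.

58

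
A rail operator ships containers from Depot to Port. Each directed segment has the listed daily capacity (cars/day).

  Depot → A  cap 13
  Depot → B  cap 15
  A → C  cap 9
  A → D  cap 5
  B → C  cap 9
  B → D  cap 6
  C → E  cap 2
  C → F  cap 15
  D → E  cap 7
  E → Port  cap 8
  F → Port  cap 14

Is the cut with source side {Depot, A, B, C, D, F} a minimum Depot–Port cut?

No — its capacity is 23, but the minimum cut has capacity 22.

Given cut capacity: 2 + 7 + 14 = 23.
Augment Depot→A→C→E→Port: bottleneck 2, flow now 2.
Augment Depot→A→C→F→Port: bottleneck 7, flow now 9.
Augment Depot→A→D→E→Port: bottleneck 4, flow now 13.
Augment Depot→B→C→F→Port: bottleneck 7, flow now 20.
Augment Depot→B→D→E→Port: bottleneck 2, flow now 22.
No augmenting path remains; maximum flow = 22.
In the residual graph, reachable from Depot: {Depot, A, B, C, D, E, F}.
Min-cut edges: E→Port (8), F→Port (14); capacity 8 + 14 = 22.
Cut capacity 23 exceeds the max flow 22, so it is not minimum.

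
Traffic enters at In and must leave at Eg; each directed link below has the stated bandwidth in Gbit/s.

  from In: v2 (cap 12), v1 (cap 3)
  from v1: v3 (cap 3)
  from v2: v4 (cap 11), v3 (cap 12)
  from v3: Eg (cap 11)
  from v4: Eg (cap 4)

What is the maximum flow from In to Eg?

15

Augment In→v1→v3→Eg: bottleneck 3, flow now 3.
Augment In→v2→v3→Eg: bottleneck 8, flow now 11.
Augment In→v2→v4→Eg: bottleneck 4, flow now 15.
No augmenting path remains; maximum flow = 15.
In the residual graph, reachable from In: {In}.
Min-cut edges: In→v1 (3), In→v2 (12); capacity 3 + 12 = 15.
This cut is saturated, so no flow can exceed 15.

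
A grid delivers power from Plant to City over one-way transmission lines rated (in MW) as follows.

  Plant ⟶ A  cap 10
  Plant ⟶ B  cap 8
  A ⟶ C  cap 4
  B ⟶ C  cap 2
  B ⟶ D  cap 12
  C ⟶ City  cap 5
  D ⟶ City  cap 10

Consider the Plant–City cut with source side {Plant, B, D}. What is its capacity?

Edges leaving {Plant, B, D}: Plant→A (10), B→C (2), D→City (10).
Cut capacity = 10 + 2 + 10 = 22.

22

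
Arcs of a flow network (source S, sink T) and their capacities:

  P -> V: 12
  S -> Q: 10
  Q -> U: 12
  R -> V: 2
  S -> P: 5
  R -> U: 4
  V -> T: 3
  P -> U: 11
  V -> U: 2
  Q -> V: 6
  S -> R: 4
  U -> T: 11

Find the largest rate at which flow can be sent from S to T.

Augment S→P→U→T: bottleneck 5, flow now 5.
Augment S→Q→U→T: bottleneck 6, flow now 11.
Augment S→Q→V→T: bottleneck 3, flow now 14.
No augmenting path remains; maximum flow = 14.
In the residual graph, reachable from S: {S, P, Q, R, U, V}.
Min-cut edges: U→T (11), V→T (3); capacity 11 + 3 = 14.
This cut is saturated, so no flow can exceed 14.

14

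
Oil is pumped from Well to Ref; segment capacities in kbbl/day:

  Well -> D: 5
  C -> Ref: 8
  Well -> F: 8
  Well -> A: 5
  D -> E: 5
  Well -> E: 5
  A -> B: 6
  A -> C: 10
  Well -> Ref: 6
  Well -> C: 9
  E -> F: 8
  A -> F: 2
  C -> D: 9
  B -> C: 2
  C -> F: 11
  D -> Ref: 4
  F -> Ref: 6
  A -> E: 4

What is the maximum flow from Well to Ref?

Augment Well→Ref: bottleneck 6, flow now 6.
Augment Well→C→Ref: bottleneck 8, flow now 14.
Augment Well→D→Ref: bottleneck 4, flow now 18.
Augment Well→F→Ref: bottleneck 6, flow now 24.
No augmenting path remains; maximum flow = 24.
In the residual graph, reachable from Well: {Well, A, B, C, D, E, F}.
Min-cut edges: Well→Ref (6), C→Ref (8), D→Ref (4), F→Ref (6); capacity 6 + 8 + 4 + 6 = 24.
This cut is saturated, so no flow can exceed 24.

24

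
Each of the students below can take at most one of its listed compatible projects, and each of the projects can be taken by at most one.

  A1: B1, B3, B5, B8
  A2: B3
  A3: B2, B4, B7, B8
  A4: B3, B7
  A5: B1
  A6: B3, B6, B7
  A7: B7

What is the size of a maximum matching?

6

Unit-capacity flow: source→left, listed edges, right→sink; max matching = max flow.
Augmenting path A1→B1 (+1); matched 1.
Augmenting path A2→B3 (+1); matched 2.
Augmenting path A3→B2 (+1); matched 3.
Augmenting path A4→B7 (+1); matched 4.
Augmenting path A6→B6 (+1); matched 5.
Augmenting path A5→B1→A1→B5 (+1); matched 6.
No augmenting path remains; maximum matching = 6.
König certificate: {A1, A3, A5, A6, B3, B7} is a vertex cover of size 6 (every listed pair touches it), so no matching can be larger.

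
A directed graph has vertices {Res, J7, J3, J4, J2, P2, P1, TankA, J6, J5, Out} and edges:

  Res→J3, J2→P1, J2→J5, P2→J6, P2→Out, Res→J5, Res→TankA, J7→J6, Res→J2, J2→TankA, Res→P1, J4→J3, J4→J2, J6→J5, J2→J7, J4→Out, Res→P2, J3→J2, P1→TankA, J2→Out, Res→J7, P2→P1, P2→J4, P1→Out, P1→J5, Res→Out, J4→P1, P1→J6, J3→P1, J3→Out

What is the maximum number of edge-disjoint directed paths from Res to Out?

5

Assign every edge capacity 1; by Menger, the answer equals the max flow.
Path Res→Out (+1); total 1.
Path Res→J3→Out (+1); total 2.
Path Res→J2→Out (+1); total 3.
Path Res→P2→Out (+1); total 4.
Path Res→P1→Out (+1); total 5.
No residual Res→Out path; max flow = 5.
Certifying cut of size 5: {Res→J2, Res→J3, Res→Out, Res→P1, Res→P2}.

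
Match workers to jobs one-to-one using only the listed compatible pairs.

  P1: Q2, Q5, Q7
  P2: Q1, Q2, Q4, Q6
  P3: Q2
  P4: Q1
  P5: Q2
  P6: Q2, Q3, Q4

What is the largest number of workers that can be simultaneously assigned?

Unit-capacity flow: source→left, listed edges, right→sink; max matching = max flow.
Augmenting path P1→Q2 (+1); matched 1.
Augmenting path P2→Q1 (+1); matched 2.
Augmenting path P6→Q3 (+1); matched 3.
Augmenting path P3→Q2→P1→Q5 (+1); matched 4.
Augmenting path P4→Q1→P2→Q4 (+1); matched 5.
No augmenting path remains; maximum matching = 5.
König certificate: {P1, P2, P4, P6, Q2} is a vertex cover of size 5 (every listed pair touches it), so no matching can be larger.

5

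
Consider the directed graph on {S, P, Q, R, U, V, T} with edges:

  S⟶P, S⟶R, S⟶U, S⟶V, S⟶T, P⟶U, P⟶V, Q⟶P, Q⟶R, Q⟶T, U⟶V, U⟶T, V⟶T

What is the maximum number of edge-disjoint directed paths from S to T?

Assign every edge capacity 1; by Menger, the answer equals the max flow.
Path S→T (+1); total 1.
Path S→U→T (+1); total 2.
Path S→V→T (+1); total 3.
No residual S→T path; max flow = 3.
Certifying cut of size 3: {S→T, U→T, V→T}.

3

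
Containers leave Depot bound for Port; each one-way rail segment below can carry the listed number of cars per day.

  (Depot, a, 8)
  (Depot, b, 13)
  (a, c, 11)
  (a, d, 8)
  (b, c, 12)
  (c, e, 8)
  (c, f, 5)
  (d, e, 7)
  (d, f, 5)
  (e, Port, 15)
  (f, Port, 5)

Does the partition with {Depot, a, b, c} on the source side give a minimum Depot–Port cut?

Given cut capacity: 8 + 8 + 5 = 21.
Augment Depot→a→c→e→Port: bottleneck 8, flow now 8.
Augment Depot→b→c→f→Port: bottleneck 5, flow now 13.
Augment Depot→b→c→a→d→e→Port: bottleneck 7, flow now 20. (uses reverse residual edge)
No augmenting path remains; maximum flow = 20.
In the residual graph, reachable from Depot: {Depot, b}.
Min-cut edges: Depot→a (8), b→c (12); capacity 8 + 12 = 20.
Cut capacity 21 exceeds the max flow 20, so it is not minimum.

No — its capacity is 21, but the minimum cut has capacity 20.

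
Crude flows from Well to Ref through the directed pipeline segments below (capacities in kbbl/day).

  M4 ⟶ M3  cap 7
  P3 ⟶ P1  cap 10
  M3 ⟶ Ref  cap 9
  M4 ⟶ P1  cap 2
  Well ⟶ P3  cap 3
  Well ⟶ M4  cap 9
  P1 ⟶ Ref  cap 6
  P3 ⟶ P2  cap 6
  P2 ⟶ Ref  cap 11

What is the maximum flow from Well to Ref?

12

Augment Well→M4→P1→Ref: bottleneck 2, flow now 2.
Augment Well→M4→M3→Ref: bottleneck 7, flow now 9.
Augment Well→P3→P2→Ref: bottleneck 3, flow now 12.
No augmenting path remains; maximum flow = 12.
In the residual graph, reachable from Well: {Well}.
Min-cut edges: Well→M4 (9), Well→P3 (3); capacity 9 + 3 = 12.
This cut is saturated, so no flow can exceed 12.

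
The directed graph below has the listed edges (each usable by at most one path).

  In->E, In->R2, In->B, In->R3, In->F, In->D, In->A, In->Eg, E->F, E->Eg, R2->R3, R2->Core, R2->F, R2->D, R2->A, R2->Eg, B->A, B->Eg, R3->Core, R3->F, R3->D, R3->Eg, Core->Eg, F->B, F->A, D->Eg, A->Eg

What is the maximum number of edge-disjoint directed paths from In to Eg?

7

Assign every edge capacity 1; by Menger, the answer equals the max flow.
Path In→Eg (+1); total 1.
Path In→E→Eg (+1); total 2.
Path In→R2→Eg (+1); total 3.
Path In→B→Eg (+1); total 4.
Path In→R3→Eg (+1); total 5.
Path In→D→Eg (+1); total 6.
Path In→A→Eg (+1); total 7.
No residual In→Eg path; max flow = 7.
Certifying cut of size 7: {A→Eg, B→Eg, In→D, In→E, In→Eg, In→R2, In→R3}.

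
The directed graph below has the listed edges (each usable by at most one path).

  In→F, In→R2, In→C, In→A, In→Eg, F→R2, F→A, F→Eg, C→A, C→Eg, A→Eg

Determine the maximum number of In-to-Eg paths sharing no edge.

4

Assign every edge capacity 1; by Menger, the answer equals the max flow.
Path In→Eg (+1); total 1.
Path In→F→Eg (+1); total 2.
Path In→C→Eg (+1); total 3.
Path In→A→Eg (+1); total 4.
No residual In→Eg path; max flow = 4.
Certifying cut of size 4: {In→A, In→C, In→Eg, In→F}.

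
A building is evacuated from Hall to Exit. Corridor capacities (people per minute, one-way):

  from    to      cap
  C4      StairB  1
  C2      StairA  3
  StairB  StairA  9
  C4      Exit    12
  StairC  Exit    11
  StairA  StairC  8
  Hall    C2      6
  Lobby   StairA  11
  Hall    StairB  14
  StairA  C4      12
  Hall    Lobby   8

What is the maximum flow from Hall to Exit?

Augment Hall→StairB→StairA→C4→Exit: bottleneck 9, flow now 9.
Augment Hall→Lobby→StairA→C4→Exit: bottleneck 3, flow now 12.
Augment Hall→Lobby→StairA→StairC→Exit: bottleneck 5, flow now 17.
Augment Hall→C2→StairA→StairC→Exit: bottleneck 3, flow now 20.
No augmenting path remains; maximum flow = 20.
In the residual graph, reachable from Hall: {Hall, StairB, C2}.
Min-cut edges: Hall→Lobby (8), StairB→StairA (9), C2→StairA (3); capacity 8 + 9 + 3 = 20.
This cut is saturated, so no flow can exceed 20.

20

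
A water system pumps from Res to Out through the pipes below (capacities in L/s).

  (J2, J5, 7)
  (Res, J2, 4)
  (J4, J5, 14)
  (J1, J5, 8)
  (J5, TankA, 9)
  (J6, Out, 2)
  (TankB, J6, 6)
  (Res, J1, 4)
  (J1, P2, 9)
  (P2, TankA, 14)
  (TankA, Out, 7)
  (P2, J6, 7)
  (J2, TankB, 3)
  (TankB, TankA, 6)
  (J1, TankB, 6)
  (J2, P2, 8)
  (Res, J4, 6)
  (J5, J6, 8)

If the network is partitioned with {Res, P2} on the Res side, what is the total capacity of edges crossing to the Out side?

Edges leaving {Res, P2}: Res→J2 (4), Res→J1 (4), Res→J4 (6), P2→TankA (14), P2→J6 (7).
Cut capacity = 4 + 4 + 6 + 14 + 7 = 35.

35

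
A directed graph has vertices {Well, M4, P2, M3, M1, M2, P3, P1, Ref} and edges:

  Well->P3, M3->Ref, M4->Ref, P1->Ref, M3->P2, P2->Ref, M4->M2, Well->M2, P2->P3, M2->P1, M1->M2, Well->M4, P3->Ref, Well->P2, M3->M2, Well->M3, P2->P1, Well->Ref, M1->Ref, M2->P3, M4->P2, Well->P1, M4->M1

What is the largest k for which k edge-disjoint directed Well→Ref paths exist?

Assign every edge capacity 1; by Menger, the answer equals the max flow.
Path Well→Ref (+1); total 1.
Path Well→M4→Ref (+1); total 2.
Path Well→P2→Ref (+1); total 3.
Path Well→M3→Ref (+1); total 4.
Path Well→P3→Ref (+1); total 5.
Path Well→P1→Ref (+1); total 6.
No residual Well→Ref path; max flow = 6.
Certifying cut of size 6: {P1→Ref, P3→Ref, Well→M3, Well→M4, Well→P2, Well→Ref}.

6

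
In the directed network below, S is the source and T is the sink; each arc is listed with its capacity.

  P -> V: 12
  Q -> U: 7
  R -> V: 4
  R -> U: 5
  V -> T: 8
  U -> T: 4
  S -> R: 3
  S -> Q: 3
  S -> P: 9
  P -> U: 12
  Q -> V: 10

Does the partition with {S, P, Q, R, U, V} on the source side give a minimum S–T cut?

Yes — it is a minimum cut (capacity 12).

Given cut capacity: 4 + 8 = 12.
Augment S→P→U→T: bottleneck 4, flow now 4.
Augment S→P→V→T: bottleneck 5, flow now 9.
Augment S→Q→V→T: bottleneck 3, flow now 12.
No augmenting path remains; maximum flow = 12.
Cut capacity 12 equals the max flow, so it is a minimum cut.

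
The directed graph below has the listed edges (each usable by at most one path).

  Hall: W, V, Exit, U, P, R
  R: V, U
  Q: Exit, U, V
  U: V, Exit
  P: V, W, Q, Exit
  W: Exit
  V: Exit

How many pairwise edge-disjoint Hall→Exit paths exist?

5

Assign every edge capacity 1; by Menger, the answer equals the max flow.
Path Hall→Exit (+1); total 1.
Path Hall→P→Exit (+1); total 2.
Path Hall→U→Exit (+1); total 3.
Path Hall→V→Exit (+1); total 4.
Path Hall→W→Exit (+1); total 5.
No residual Hall→Exit path; max flow = 5.
Certifying cut of size 5: {Hall→Exit, Hall→P, Hall→W, U→Exit, V→Exit}.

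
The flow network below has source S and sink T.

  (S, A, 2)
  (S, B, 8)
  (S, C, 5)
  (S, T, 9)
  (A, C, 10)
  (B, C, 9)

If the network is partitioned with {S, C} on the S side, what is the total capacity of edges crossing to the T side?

19

Edges leaving {S, C}: S→A (2), S→B (8), S→T (9).
Cut capacity = 2 + 8 + 9 = 19.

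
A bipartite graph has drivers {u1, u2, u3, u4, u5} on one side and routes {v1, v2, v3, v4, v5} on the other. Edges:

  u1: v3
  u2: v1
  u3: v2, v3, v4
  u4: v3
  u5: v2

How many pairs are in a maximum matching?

4

Unit-capacity flow: source→left, listed edges, right→sink; max matching = max flow.
Augmenting path u1→v3 (+1); matched 1.
Augmenting path u2→v1 (+1); matched 2.
Augmenting path u3→v2 (+1); matched 3.
Augmenting path u5→v2→u3→v4 (+1); matched 4.
No augmenting path remains; maximum matching = 4.
König certificate: {u2, u3, u5, v3} is a vertex cover of size 4 (every listed pair touches it), so no matching can be larger.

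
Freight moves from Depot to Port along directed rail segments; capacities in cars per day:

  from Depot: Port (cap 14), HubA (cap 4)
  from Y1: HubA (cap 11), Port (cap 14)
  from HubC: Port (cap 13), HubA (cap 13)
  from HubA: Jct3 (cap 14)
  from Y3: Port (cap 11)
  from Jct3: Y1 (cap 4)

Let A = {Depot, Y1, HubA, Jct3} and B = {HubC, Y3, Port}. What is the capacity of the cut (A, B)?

Edges leaving {Depot, Y1, HubA, Jct3}: Depot→Port (14), Y1→Port (14).
Cut capacity = 14 + 14 = 28.

28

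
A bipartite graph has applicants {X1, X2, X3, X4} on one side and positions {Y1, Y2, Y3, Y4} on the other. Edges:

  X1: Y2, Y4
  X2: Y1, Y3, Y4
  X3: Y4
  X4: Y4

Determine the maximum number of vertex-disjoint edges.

3

Unit-capacity flow: source→left, listed edges, right→sink; max matching = max flow.
Augmenting path X1→Y2 (+1); matched 1.
Augmenting path X2→Y1 (+1); matched 2.
Augmenting path X3→Y4 (+1); matched 3.
No augmenting path remains; maximum matching = 3.
König certificate: {X1, X2, Y4} is a vertex cover of size 3 (every listed pair touches it), so no matching can be larger.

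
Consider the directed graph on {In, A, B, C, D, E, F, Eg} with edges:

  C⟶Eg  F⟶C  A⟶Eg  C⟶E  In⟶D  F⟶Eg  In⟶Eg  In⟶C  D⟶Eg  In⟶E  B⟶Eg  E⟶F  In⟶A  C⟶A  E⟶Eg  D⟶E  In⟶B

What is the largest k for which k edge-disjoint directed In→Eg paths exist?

6

Assign every edge capacity 1; by Menger, the answer equals the max flow.
Path In→Eg (+1); total 1.
Path In→A→Eg (+1); total 2.
Path In→B→Eg (+1); total 3.
Path In→C→Eg (+1); total 4.
Path In→D→Eg (+1); total 5.
Path In→E→Eg (+1); total 6.
No residual In→Eg path; max flow = 6.
Certifying cut of size 6: {In→A, In→B, In→C, In→D, In→E, In→Eg}.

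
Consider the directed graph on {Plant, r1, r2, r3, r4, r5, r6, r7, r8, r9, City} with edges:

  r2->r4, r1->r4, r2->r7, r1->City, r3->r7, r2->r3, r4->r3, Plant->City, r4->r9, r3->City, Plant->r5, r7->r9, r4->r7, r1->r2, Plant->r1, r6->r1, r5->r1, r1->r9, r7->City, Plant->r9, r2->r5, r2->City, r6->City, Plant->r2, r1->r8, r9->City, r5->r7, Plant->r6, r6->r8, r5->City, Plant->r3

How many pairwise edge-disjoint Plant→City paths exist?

7

Assign every edge capacity 1; by Menger, the answer equals the max flow.
Path Plant→City (+1); total 1.
Path Plant→r1→City (+1); total 2.
Path Plant→r2→City (+1); total 3.
Path Plant→r3→City (+1); total 4.
Path Plant→r5→City (+1); total 5.
Path Plant→r6→City (+1); total 6.
Path Plant→r9→City (+1); total 7.
No residual Plant→City path; max flow = 7.
Certifying cut of size 7: {Plant→City, Plant→r1, Plant→r2, Plant→r3, Plant→r5, Plant→r6, Plant→r9}.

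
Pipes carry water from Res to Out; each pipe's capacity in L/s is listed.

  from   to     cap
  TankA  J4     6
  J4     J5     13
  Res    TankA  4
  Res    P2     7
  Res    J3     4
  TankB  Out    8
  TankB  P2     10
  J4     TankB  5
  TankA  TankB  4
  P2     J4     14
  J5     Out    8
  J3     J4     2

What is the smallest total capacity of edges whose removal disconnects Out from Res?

Augment Res→TankA→TankB→Out: bottleneck 4, flow now 4.
Augment Res→P2→J4→J5→Out: bottleneck 7, flow now 11.
Augment Res→J3→J4→J5→Out: bottleneck 1, flow now 12.
Augment Res→J3→J4→TankB→Out: bottleneck 1, flow now 13.
No augmenting path remains; maximum flow = 13.
By max-flow min-cut, the minimum cut capacity equals the max flow.
In the residual graph, reachable from Res: {Res, J3}.
Min-cut edges: Res→P2 (7), Res→TankA (4), J3→J4 (2); capacity 7 + 4 + 2 = 13.

13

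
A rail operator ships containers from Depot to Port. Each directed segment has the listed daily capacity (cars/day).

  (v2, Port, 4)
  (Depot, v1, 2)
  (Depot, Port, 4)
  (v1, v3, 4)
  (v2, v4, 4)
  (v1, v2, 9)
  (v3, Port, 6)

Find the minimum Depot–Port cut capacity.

6

Augment Depot→Port: bottleneck 4, flow now 4.
Augment Depot→v1→v2→Port: bottleneck 2, flow now 6.
No augmenting path remains; maximum flow = 6.
By max-flow min-cut, the minimum cut capacity equals the max flow.
In the residual graph, reachable from Depot: {Depot}.
Min-cut edges: Depot→v1 (2), Depot→Port (4); capacity 2 + 4 = 6.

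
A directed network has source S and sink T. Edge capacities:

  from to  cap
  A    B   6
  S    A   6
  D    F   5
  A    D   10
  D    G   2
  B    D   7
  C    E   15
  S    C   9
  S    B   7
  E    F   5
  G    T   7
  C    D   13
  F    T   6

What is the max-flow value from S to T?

Augment S→A→D→F→T: bottleneck 5, flow now 5.
Augment S→A→D→G→T: bottleneck 1, flow now 6.
Augment S→B→D→G→T: bottleneck 1, flow now 7.
Augment S→C→E→F→T: bottleneck 1, flow now 8.
No augmenting path remains; maximum flow = 8.
In the residual graph, reachable from S: {S, A, B, C, D, E, F}.
Min-cut edges: D→G (2), F→T (6); capacity 2 + 6 = 8.
This cut is saturated, so no flow can exceed 8.

8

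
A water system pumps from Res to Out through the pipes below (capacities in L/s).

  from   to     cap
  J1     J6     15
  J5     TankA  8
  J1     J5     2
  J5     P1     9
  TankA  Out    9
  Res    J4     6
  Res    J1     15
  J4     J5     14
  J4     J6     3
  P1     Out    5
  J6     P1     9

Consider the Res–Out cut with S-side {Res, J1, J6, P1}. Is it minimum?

Yes — it is a minimum cut (capacity 13).

Given cut capacity: 6 + 2 + 5 = 13.
Augment Res→J4→J6→P1→Out: bottleneck 3, flow now 3.
Augment Res→J4→J5→TankA→Out: bottleneck 3, flow now 6.
Augment Res→J1→J6→P1→Out: bottleneck 2, flow now 8.
Augment Res→J1→J5→TankA→Out: bottleneck 2, flow now 10.
Augment Res→J1→J6→J4→J5→TankA→Out: bottleneck 3, flow now 13. (uses reverse residual edge)
No augmenting path remains; maximum flow = 13.
Cut capacity 13 equals the max flow, so it is a minimum cut.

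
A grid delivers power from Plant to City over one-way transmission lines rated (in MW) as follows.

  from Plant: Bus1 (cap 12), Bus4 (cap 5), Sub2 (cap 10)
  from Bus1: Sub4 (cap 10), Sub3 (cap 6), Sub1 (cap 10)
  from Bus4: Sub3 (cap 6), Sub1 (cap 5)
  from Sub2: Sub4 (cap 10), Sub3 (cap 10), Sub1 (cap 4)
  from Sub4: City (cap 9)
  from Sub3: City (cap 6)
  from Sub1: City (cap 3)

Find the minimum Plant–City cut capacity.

Augment Plant→Bus1→Sub4→City: bottleneck 9, flow now 9.
Augment Plant→Bus1→Sub3→City: bottleneck 3, flow now 12.
Augment Plant→Bus4→Sub3→City: bottleneck 3, flow now 15.
Augment Plant→Bus4→Sub1→City: bottleneck 2, flow now 17.
Augment Plant→Sub2→Sub1→City: bottleneck 1, flow now 18.
No augmenting path remains; maximum flow = 18.
By max-flow min-cut, the minimum cut capacity equals the max flow.
In the residual graph, reachable from Plant: {Plant, Bus1, Bus4, Sub2, Sub4, Sub3, Sub1}.
Min-cut edges: Sub4→City (9), Sub3→City (6), Sub1→City (3); capacity 9 + 6 + 3 = 18.

18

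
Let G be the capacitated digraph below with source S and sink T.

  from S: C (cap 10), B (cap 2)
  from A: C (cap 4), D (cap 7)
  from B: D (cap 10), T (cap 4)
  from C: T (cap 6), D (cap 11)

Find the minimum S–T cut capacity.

Augment S→B→T: bottleneck 2, flow now 2.
Augment S→C→T: bottleneck 6, flow now 8.
No augmenting path remains; maximum flow = 8.
By max-flow min-cut, the minimum cut capacity equals the max flow.
In the residual graph, reachable from S: {S, C, D}.
Min-cut edges: S→B (2), C→T (6); capacity 2 + 6 = 8.

8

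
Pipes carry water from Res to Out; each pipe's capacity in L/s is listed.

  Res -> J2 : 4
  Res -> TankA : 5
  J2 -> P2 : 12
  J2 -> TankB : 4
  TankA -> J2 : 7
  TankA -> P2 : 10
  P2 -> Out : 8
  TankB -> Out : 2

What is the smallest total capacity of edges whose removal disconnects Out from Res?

9

Augment Res→J2→P2→Out: bottleneck 4, flow now 4.
Augment Res→TankA→P2→Out: bottleneck 4, flow now 8.
Augment Res→TankA→J2→TankB→Out: bottleneck 1, flow now 9.
No augmenting path remains; maximum flow = 9.
By max-flow min-cut, the minimum cut capacity equals the max flow.
In the residual graph, reachable from Res: {Res}.
Min-cut edges: Res→J2 (4), Res→TankA (5); capacity 4 + 5 = 9.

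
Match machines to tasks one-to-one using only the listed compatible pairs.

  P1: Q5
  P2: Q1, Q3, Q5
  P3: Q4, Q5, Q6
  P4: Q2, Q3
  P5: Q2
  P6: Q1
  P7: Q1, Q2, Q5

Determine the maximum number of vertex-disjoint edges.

5

Unit-capacity flow: source→left, listed edges, right→sink; max matching = max flow.
Augmenting path P1→Q5 (+1); matched 1.
Augmenting path P2→Q1 (+1); matched 2.
Augmenting path P3→Q4 (+1); matched 3.
Augmenting path P4→Q2 (+1); matched 4.
Augmenting path P5→Q2→P4→Q3 (+1); matched 5.
No augmenting path remains; maximum matching = 5.
König certificate: {P3, Q1, Q2, Q3, Q5} is a vertex cover of size 5 (every listed pair touches it), so no matching can be larger.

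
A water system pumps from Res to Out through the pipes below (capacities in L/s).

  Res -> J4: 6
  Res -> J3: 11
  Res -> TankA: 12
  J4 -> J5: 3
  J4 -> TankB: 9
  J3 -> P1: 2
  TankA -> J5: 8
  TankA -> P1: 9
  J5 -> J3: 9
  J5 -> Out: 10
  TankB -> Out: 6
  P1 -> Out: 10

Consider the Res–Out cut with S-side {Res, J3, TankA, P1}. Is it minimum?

No — its capacity is 24, but the minimum cut has capacity 20.

Given cut capacity: 6 + 8 + 10 = 24.
Augment Res→J4→J5→Out: bottleneck 3, flow now 3.
Augment Res→J4→TankB→Out: bottleneck 3, flow now 6.
Augment Res→J3→P1→Out: bottleneck 2, flow now 8.
Augment Res→TankA→J5→Out: bottleneck 7, flow now 15.
Augment Res→TankA→P1→Out: bottleneck 5, flow now 20.
No augmenting path remains; maximum flow = 20.
In the residual graph, reachable from Res: {Res, J3}.
Min-cut edges: Res→J4 (6), Res→TankA (12), J3→P1 (2); capacity 6 + 12 + 2 = 20.
Cut capacity 24 exceeds the max flow 20, so it is not minimum.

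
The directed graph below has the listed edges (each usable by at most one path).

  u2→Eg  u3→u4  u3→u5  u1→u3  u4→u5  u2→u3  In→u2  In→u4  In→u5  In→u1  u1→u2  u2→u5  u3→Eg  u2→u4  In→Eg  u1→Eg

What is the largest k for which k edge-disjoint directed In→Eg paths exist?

3

Assign every edge capacity 1; by Menger, the answer equals the max flow.
Path In→Eg (+1); total 1.
Path In→u1→Eg (+1); total 2.
Path In→u2→Eg (+1); total 3.
No residual In→Eg path; max flow = 3.
Certifying cut of size 3: {In→Eg, In→u1, In→u2}.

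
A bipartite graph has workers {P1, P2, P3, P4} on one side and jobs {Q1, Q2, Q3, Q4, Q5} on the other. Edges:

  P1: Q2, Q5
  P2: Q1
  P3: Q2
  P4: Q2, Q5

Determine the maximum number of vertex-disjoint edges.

Unit-capacity flow: source→left, listed edges, right→sink; max matching = max flow.
Augmenting path P1→Q2 (+1); matched 1.
Augmenting path P2→Q1 (+1); matched 2.
Augmenting path P4→Q5 (+1); matched 3.
No augmenting path remains; maximum matching = 3.
König certificate: {P2, Q2, Q5} is a vertex cover of size 3 (every listed pair touches it), so no matching can be larger.

3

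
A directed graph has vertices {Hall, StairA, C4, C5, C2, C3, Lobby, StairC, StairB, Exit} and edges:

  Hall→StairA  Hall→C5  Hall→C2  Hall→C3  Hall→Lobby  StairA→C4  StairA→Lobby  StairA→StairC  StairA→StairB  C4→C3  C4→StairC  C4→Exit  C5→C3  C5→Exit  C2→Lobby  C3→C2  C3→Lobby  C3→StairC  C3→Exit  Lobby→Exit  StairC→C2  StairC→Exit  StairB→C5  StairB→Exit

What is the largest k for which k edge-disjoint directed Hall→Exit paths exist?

Assign every edge capacity 1; by Menger, the answer equals the max flow.
Path Hall→C5→Exit (+1); total 1.
Path Hall→C3→Exit (+1); total 2.
Path Hall→Lobby→Exit (+1); total 3.
Path Hall→StairA→C4→Exit (+1); total 4.
No residual Hall→Exit path; max flow = 4.
Certifying cut of size 4: {Hall→C3, Hall→C5, Hall→StairA, Lobby→Exit}.

4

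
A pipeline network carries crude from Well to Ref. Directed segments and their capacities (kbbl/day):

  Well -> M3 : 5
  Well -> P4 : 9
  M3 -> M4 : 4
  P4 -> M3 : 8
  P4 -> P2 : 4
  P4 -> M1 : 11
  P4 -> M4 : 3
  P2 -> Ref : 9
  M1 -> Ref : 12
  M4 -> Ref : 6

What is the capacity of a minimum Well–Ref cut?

Augment Well→M3→M4→Ref: bottleneck 4, flow now 4.
Augment Well→P4→P2→Ref: bottleneck 4, flow now 8.
Augment Well→P4→M1→Ref: bottleneck 5, flow now 13.
No augmenting path remains; maximum flow = 13.
By max-flow min-cut, the minimum cut capacity equals the max flow.
In the residual graph, reachable from Well: {Well, M3}.
Min-cut edges: Well→P4 (9), M3→M4 (4); capacity 9 + 4 = 13.

13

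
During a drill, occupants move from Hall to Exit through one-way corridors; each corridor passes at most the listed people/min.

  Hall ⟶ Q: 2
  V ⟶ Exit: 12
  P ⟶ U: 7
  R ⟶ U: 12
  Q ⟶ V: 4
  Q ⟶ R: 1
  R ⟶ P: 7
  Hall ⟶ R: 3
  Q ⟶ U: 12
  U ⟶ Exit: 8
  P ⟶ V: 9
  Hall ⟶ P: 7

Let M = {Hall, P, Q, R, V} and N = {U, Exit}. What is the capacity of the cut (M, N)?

43

Edges leaving {Hall, P, Q, R, V}: P→U (7), Q→U (12), R→U (12), V→Exit (12).
Cut capacity = 7 + 12 + 12 + 12 = 43.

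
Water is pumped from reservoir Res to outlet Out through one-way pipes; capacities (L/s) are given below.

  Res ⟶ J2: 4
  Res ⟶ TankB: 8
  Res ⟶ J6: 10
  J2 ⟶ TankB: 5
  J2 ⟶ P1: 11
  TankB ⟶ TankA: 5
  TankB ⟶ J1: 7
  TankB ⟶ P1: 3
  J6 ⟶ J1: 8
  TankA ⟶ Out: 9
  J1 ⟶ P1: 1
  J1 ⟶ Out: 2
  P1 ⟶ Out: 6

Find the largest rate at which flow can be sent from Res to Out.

Augment Res→J2→P1→Out: bottleneck 4, flow now 4.
Augment Res→TankB→TankA→Out: bottleneck 5, flow now 9.
Augment Res→TankB→J1→Out: bottleneck 2, flow now 11.
Augment Res→TankB→P1→Out: bottleneck 1, flow now 12.
Augment Res→J6→J1→P1→Out: bottleneck 1, flow now 13.
No augmenting path remains; maximum flow = 13.
In the residual graph, reachable from Res: {Res, J2, TankB, J6, J1, P1}.
Min-cut edges: TankB→TankA (5), J1→Out (2), P1→Out (6); capacity 5 + 2 + 6 = 13.
This cut is saturated, so no flow can exceed 13.

13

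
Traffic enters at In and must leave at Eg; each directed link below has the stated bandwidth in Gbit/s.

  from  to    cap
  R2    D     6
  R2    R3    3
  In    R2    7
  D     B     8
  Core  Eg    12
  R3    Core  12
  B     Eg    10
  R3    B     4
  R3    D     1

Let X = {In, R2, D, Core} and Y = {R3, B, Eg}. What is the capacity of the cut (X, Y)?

23

Edges leaving {In, R2, D, Core}: R2→R3 (3), D→B (8), Core→Eg (12).
Cut capacity = 3 + 8 + 12 = 23.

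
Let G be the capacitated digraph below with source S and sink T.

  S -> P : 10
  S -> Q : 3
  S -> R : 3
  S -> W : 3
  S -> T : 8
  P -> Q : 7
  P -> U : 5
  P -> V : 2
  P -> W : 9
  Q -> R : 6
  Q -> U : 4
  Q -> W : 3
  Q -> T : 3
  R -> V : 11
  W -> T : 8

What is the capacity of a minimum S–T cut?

Augment S→T: bottleneck 8, flow now 8.
Augment S→Q→T: bottleneck 3, flow now 11.
Augment S→W→T: bottleneck 3, flow now 14.
Augment S→P→W→T: bottleneck 5, flow now 19.
No augmenting path remains; maximum flow = 19.
By max-flow min-cut, the minimum cut capacity equals the max flow.
In the residual graph, reachable from S: {S, P, Q, R, U, V, W}.
Min-cut edges: S→T (8), Q→T (3), W→T (8); capacity 8 + 3 + 8 = 19.

19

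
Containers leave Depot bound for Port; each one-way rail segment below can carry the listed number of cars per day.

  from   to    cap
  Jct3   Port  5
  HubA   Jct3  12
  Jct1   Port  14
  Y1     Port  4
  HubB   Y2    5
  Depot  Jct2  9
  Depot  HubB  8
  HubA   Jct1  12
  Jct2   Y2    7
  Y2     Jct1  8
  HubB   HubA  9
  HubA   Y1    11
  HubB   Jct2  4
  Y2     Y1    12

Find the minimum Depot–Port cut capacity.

Augment Depot→Jct2→Y2→Jct1→Port: bottleneck 7, flow now 7.
Augment Depot→HubB→Y2→Jct1→Port: bottleneck 1, flow now 8.
Augment Depot→HubB→Y2→Y1→Port: bottleneck 4, flow now 12.
Augment Depot→HubB→HubA→Jct3→Port: bottleneck 3, flow now 15.
No augmenting path remains; maximum flow = 15.
By max-flow min-cut, the minimum cut capacity equals the max flow.
In the residual graph, reachable from Depot: {Depot, Jct2}.
Min-cut edges: Depot→HubB (8), Jct2→Y2 (7); capacity 8 + 7 = 15.

15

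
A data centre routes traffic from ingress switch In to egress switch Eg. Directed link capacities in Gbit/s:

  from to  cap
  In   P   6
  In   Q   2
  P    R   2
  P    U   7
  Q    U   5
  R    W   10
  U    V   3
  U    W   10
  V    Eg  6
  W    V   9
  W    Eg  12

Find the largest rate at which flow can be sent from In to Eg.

8

Augment In→P→R→W→Eg: bottleneck 2, flow now 2.
Augment In→P→U→V→Eg: bottleneck 3, flow now 5.
Augment In→P→U→W→Eg: bottleneck 1, flow now 6.
Augment In→Q→U→W→Eg: bottleneck 2, flow now 8.
No augmenting path remains; maximum flow = 8.
In the residual graph, reachable from In: {In}.
Min-cut edges: In→P (6), In→Q (2); capacity 6 + 2 = 8.
This cut is saturated, so no flow can exceed 8.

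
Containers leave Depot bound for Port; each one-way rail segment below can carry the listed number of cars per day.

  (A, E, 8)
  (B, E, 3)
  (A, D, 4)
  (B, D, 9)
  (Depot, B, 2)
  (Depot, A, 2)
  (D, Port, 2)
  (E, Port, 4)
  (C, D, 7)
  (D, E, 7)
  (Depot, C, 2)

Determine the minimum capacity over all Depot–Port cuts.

Augment Depot→A→D→Port: bottleneck 2, flow now 2.
Augment Depot→B→E→Port: bottleneck 2, flow now 4.
Augment Depot→C→D→E→Port: bottleneck 2, flow now 6.
No augmenting path remains; maximum flow = 6.
By max-flow min-cut, the minimum cut capacity equals the max flow.
In the residual graph, reachable from Depot: {Depot}.
Min-cut edges: Depot→A (2), Depot→B (2), Depot→C (2); capacity 2 + 2 + 2 = 6.

6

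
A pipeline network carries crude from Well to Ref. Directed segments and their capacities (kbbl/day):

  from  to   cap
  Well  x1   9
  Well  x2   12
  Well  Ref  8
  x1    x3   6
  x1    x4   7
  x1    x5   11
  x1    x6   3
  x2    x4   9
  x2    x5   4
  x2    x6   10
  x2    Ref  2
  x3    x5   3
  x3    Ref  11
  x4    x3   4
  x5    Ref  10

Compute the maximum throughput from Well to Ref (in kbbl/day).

Augment Well→Ref: bottleneck 8, flow now 8.
Augment Well→x2→Ref: bottleneck 2, flow now 10.
Augment Well→x1→x3→Ref: bottleneck 6, flow now 16.
Augment Well→x1→x5→Ref: bottleneck 3, flow now 19.
Augment Well→x2→x5→Ref: bottleneck 4, flow now 23.
Augment Well→x2→x4→x3→Ref: bottleneck 4, flow now 27.
No augmenting path remains; maximum flow = 27.
In the residual graph, reachable from Well: {Well, x2, x4, x6}.
Min-cut edges: Well→x1 (9), Well→Ref (8), x2→x5 (4), x2→Ref (2), x4→x3 (4); capacity 9 + 8 + 4 + 2 + 4 = 27.
This cut is saturated, so no flow can exceed 27.

27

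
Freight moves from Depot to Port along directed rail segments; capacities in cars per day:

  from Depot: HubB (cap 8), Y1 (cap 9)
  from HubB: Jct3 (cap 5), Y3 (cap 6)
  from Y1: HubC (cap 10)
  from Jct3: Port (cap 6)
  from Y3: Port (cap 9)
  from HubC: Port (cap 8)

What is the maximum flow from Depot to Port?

Augment Depot→HubB→Jct3→Port: bottleneck 5, flow now 5.
Augment Depot→HubB→Y3→Port: bottleneck 3, flow now 8.
Augment Depot→Y1→HubC→Port: bottleneck 8, flow now 16.
No augmenting path remains; maximum flow = 16.
In the residual graph, reachable from Depot: {Depot, Y1, HubC}.
Min-cut edges: Depot→HubB (8), HubC→Port (8); capacity 8 + 8 = 16.
This cut is saturated, so no flow can exceed 16.

16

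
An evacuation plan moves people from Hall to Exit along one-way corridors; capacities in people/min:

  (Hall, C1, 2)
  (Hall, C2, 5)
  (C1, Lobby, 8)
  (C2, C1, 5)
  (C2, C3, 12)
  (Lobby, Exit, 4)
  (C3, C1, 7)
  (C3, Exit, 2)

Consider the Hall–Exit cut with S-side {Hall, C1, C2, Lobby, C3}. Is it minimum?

Yes — it is a minimum cut (capacity 6).

Given cut capacity: 4 + 2 = 6.
Augment Hall→C1→Lobby→Exit: bottleneck 2, flow now 2.
Augment Hall→C2→C3→Exit: bottleneck 2, flow now 4.
Augment Hall→C2→C1→Lobby→Exit: bottleneck 2, flow now 6.
No augmenting path remains; maximum flow = 6.
Cut capacity 6 equals the max flow, so it is a minimum cut.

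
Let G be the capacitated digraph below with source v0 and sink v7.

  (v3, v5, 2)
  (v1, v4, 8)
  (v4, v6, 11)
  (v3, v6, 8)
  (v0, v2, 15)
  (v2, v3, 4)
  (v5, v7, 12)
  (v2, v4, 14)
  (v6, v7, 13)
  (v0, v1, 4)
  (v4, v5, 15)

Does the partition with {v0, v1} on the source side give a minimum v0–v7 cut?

Given cut capacity: 15 + 8 = 23.
Augment v0→v1→v4→v5→v7: bottleneck 4, flow now 4.
Augment v0→v2→v3→v5→v7: bottleneck 2, flow now 6.
Augment v0→v2→v3→v6→v7: bottleneck 2, flow now 8.
Augment v0→v2→v4→v5→v7: bottleneck 6, flow now 14.
Augment v0→v2→v4→v6→v7: bottleneck 5, flow now 19.
No augmenting path remains; maximum flow = 19.
In the residual graph, reachable from v0: {v0}.
Min-cut edges: v0→v1 (4), v0→v2 (15); capacity 4 + 15 = 19.
Cut capacity 23 exceeds the max flow 19, so it is not minimum.

No — its capacity is 23, but the minimum cut has capacity 19.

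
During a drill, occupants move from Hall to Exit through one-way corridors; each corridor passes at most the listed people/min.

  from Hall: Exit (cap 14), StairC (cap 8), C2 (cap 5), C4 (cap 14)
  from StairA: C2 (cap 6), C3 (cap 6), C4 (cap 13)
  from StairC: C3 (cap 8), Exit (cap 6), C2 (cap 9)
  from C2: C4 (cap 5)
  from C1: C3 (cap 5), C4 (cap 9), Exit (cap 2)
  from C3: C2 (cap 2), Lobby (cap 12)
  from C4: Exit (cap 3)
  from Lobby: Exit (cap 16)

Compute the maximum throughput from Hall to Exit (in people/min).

Augment Hall→Exit: bottleneck 14, flow now 14.
Augment Hall→StairC→Exit: bottleneck 6, flow now 20.
Augment Hall→C4→Exit: bottleneck 3, flow now 23.
Augment Hall→StairC→C3→Lobby→Exit: bottleneck 2, flow now 25.
No augmenting path remains; maximum flow = 25.
In the residual graph, reachable from Hall: {Hall, C2, C4}.
Min-cut edges: Hall→StairC (8), Hall→Exit (14), C4→Exit (3); capacity 8 + 14 + 3 = 25.
This cut is saturated, so no flow can exceed 25.

25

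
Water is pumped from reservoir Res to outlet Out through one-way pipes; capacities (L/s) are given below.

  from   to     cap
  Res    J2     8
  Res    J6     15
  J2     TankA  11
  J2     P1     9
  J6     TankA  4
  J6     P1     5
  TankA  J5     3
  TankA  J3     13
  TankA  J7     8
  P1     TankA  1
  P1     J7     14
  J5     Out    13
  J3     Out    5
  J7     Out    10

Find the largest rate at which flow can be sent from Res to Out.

Augment Res→J2→TankA→J5→Out: bottleneck 3, flow now 3.
Augment Res→J2→TankA→J3→Out: bottleneck 5, flow now 8.
Augment Res→J6→TankA→J7→Out: bottleneck 4, flow now 12.
Augment Res→J6→P1→J7→Out: bottleneck 5, flow now 17.
No augmenting path remains; maximum flow = 17.
In the residual graph, reachable from Res: {Res, J6}.
Min-cut edges: Res→J2 (8), J6→TankA (4), J6→P1 (5); capacity 8 + 4 + 5 = 17.
This cut is saturated, so no flow can exceed 17.

17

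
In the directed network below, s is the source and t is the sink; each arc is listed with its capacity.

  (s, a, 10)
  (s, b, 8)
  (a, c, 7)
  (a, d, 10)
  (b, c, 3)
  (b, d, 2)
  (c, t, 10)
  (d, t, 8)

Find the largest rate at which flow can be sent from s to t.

15

Augment s→a→c→t: bottleneck 7, flow now 7.
Augment s→a→d→t: bottleneck 3, flow now 10.
Augment s→b→c→t: bottleneck 3, flow now 13.
Augment s→b→d→t: bottleneck 2, flow now 15.
No augmenting path remains; maximum flow = 15.
In the residual graph, reachable from s: {s, b}.
Min-cut edges: s→a (10), b→c (3), b→d (2); capacity 10 + 3 + 2 = 15.
This cut is saturated, so no flow can exceed 15.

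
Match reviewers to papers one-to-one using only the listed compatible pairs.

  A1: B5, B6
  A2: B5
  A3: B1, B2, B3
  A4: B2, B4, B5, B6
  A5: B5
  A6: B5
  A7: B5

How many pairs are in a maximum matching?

4

Unit-capacity flow: source→left, listed edges, right→sink; max matching = max flow.
Augmenting path A1→B5 (+1); matched 1.
Augmenting path A3→B1 (+1); matched 2.
Augmenting path A4→B2 (+1); matched 3.
Augmenting path A2→B5→A1→B6 (+1); matched 4.
No augmenting path remains; maximum matching = 4.
König certificate: {A1, A3, A4, B5} is a vertex cover of size 4 (every listed pair touches it), so no matching can be larger.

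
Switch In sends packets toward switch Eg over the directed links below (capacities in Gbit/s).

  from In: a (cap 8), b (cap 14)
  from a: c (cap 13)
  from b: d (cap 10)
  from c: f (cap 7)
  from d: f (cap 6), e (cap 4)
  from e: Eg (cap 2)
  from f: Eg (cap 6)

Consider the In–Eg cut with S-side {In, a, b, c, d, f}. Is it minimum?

No — its capacity is 10, but the minimum cut has capacity 8.

Given cut capacity: 4 + 6 = 10.
Augment In→a→c→f→Eg: bottleneck 6, flow now 6.
Augment In→b→d→e→Eg: bottleneck 2, flow now 8.
No augmenting path remains; maximum flow = 8.
In the residual graph, reachable from In: {In, a, b, c, d, e, f}.
Min-cut edges: e→Eg (2), f→Eg (6); capacity 2 + 6 = 8.
Cut capacity 10 exceeds the max flow 8, so it is not minimum.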